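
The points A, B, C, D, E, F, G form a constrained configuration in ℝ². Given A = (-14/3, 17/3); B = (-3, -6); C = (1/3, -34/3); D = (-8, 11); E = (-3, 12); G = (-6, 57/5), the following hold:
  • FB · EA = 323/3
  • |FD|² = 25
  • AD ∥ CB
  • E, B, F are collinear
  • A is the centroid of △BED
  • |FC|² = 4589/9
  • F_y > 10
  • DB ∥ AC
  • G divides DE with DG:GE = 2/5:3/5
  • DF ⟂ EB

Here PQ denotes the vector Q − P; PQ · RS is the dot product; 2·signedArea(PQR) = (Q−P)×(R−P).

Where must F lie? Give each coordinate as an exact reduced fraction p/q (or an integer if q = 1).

F = (-3, 11)

1. F_x = -3  [E, B, F are collinear ∩ DF ⟂ EB]
2. F_y = 11  [E, B, F are collinear ∩ DF ⟂ EB]
   → F = (-3, 11)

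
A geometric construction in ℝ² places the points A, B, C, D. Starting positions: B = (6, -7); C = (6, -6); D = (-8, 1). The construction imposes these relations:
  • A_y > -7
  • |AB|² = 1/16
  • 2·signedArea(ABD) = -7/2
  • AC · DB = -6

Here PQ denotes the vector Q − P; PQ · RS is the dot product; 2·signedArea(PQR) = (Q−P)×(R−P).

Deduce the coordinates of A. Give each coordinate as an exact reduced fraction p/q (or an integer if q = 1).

A = (6, -27/4)

1. A_x = 6  [2·signedArea(ABD) = -7/2 ∩ AC · DB = -6]
2. A_y = -27/4  [2·signedArea(ABD) = -7/2 ∩ AC · DB = -6]
   → A = (6, -27/4)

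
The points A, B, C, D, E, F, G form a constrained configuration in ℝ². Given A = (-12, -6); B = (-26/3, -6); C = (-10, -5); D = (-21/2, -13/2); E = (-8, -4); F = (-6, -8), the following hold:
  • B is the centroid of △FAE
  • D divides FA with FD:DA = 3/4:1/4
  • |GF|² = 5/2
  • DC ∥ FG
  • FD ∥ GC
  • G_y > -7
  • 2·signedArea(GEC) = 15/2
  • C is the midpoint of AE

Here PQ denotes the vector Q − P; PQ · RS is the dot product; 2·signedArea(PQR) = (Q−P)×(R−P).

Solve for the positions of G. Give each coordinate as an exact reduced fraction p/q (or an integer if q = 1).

G = (-11/2, -13/2)

1. G_x = -11/2  [FD ∥ GC ∩ DC ∥ FG]
2. G_y = -13/2  [FD ∥ GC ∩ DC ∥ FG]
   → G = (-11/2, -13/2)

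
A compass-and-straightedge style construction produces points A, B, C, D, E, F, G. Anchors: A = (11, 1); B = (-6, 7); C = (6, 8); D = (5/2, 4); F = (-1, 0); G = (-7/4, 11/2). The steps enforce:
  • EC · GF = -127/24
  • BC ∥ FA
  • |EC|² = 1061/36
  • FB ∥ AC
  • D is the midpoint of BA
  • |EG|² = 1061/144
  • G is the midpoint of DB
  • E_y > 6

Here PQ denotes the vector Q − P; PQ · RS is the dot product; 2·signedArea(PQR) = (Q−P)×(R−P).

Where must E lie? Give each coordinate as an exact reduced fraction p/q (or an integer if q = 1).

1. E_x = 5/6  [line -3/4·x + 11/2·y + -821/24 = 0 ∩ |EG|² = 1061/144]
2. E_y = 19/3  [line -3/4·x + 11/2·y + -821/24 = 0 ∩ |EG|² = 1061/144]
   → E = (5/6, 19/3)

E = (5/6, 19/3)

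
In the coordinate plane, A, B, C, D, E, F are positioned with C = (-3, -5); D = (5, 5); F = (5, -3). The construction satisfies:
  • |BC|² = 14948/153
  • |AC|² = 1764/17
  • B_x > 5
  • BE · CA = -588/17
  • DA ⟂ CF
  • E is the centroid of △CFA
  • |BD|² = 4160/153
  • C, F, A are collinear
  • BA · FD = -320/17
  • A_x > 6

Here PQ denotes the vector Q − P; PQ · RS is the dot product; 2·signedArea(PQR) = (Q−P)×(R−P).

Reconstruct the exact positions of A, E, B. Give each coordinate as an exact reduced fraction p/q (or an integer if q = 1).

A = (117/17, -43/17)
B = (287/51, -3/17)
E = (151/51, -179/51)

1. A_x = 117/17  [C, F, A are collinear ∩ DA ⟂ CF]
2. A_y = -43/17  [C, F, A are collinear ∩ DA ⟂ CF]
   → A = (117/17, -43/17)
3. E_x = 151/51  [E is the centroid of △CFA]
4. E_y = -179/51  [E is the centroid of △CFA]
   → E = (151/51, -179/51)
5. B_x = 287/51  [BE · CA = -588/17 ∩ BA · FD = -320/17]
6. B_y = -3/17  [BE · CA = -588/17 ∩ BA · FD = -320/17]
   → B = (287/51, -3/17)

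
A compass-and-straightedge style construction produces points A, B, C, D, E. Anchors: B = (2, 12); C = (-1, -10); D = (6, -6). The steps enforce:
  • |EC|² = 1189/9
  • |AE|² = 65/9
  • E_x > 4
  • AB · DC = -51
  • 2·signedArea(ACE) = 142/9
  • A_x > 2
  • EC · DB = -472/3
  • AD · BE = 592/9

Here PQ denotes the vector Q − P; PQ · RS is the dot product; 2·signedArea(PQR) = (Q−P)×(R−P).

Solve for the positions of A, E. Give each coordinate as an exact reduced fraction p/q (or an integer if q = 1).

1. E_x = 14/3  [line 4·x + -18·y + -56/3 = 0 ∩ |EC|² = 1189/9]
2. E_y = 0  [line 4·x + -18·y + -56/3 = 0 ∩ |EC|² = 1189/9]
   → E = (14/3, 0)
3. A_x = 7/3  [2·signedArea(ACE) = 142/9 ∩ AD · BE = 592/9]
4. A_y = -4/3  [2·signedArea(ACE) = 142/9 ∩ AD · BE = 592/9]
   → A = (7/3, -4/3)

A = (7/3, -4/3)
E = (14/3, 0)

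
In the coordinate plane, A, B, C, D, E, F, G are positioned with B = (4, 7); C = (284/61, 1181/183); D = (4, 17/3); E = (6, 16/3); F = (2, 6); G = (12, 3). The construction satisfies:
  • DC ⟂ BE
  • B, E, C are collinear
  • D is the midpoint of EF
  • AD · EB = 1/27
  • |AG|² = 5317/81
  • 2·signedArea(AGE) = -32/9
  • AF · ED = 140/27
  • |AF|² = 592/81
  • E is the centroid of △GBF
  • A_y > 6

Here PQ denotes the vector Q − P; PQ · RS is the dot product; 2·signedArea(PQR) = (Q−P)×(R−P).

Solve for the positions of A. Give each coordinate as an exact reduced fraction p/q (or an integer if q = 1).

A = (14/3, 58/9)

1. A_x = 14/3  [AD · EB = 1/27 ∩ 2·signedArea(AGE) = -32/9]
2. A_y = 58/9  [AD · EB = 1/27 ∩ 2·signedArea(AGE) = -32/9]
   → A = (14/3, 58/9)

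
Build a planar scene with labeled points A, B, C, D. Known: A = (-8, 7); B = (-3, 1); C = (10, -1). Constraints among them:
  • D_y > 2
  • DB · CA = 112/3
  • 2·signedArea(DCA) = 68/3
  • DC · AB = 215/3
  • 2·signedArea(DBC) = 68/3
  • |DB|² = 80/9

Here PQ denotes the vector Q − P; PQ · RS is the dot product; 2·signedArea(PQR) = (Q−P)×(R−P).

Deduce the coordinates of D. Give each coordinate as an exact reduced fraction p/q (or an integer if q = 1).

1. D_x = -1/3  [2·signedArea(DCA) = 68/3 ∩ DC · AB = 215/3]
2. D_y = 7/3  [2·signedArea(DCA) = 68/3 ∩ DC · AB = 215/3]
   → D = (-1/3, 7/3)

D = (-1/3, 7/3)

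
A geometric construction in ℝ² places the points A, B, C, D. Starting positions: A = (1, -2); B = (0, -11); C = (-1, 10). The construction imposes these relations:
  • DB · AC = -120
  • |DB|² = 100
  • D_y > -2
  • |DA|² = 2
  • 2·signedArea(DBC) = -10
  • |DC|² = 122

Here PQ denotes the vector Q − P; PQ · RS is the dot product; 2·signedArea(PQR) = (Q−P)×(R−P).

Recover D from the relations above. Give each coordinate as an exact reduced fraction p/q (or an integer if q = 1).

1. D_x = 0  [2·signedArea(DBC) = -10 ∩ DB · AC = -120]
2. D_y = -1  [2·signedArea(DBC) = -10 ∩ DB · AC = -120]
   → D = (0, -1)

D = (0, -1)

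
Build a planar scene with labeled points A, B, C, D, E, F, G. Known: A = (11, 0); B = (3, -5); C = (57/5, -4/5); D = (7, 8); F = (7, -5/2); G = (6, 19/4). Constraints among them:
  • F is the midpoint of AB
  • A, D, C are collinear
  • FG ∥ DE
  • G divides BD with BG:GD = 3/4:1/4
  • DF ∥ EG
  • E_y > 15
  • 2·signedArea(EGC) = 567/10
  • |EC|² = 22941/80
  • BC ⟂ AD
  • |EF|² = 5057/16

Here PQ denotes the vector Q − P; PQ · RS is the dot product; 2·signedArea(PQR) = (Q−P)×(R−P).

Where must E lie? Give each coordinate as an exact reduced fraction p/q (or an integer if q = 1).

E = (6, 61/4)

1. E_x = 6  [DF ∥ EG ∩ FG ∥ DE]
2. E_y = 61/4  [DF ∥ EG ∩ FG ∥ DE]
   → E = (6, 61/4)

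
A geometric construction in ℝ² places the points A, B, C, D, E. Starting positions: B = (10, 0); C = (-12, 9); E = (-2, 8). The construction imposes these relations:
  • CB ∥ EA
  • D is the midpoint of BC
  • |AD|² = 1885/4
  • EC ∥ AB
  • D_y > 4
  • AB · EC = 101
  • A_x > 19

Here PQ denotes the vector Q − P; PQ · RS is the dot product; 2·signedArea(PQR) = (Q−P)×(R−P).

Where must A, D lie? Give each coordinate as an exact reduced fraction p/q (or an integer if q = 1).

A = (20, -1)
D = (-1, 9/2)

1. A_x = 20  [EC ∥ AB ∩ CB ∥ EA]
2. A_y = -1  [EC ∥ AB ∩ CB ∥ EA]
   → A = (20, -1)
3. D_x = -1  [D is the midpoint of BC]
4. D_y = 9/2  [D is the midpoint of BC]
   → D = (-1, 9/2)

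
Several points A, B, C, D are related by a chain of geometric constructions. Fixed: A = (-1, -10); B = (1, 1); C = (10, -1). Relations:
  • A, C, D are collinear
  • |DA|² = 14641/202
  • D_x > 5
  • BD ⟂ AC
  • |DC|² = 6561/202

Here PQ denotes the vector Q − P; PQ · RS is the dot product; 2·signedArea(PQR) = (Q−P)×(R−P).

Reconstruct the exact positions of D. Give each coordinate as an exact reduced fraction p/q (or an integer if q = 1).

D = (1129/202, -931/202)

1. D_x = 1129/202  [A, C, D are collinear ∩ BD ⟂ AC]
2. D_y = -931/202  [A, C, D are collinear ∩ BD ⟂ AC]
   → D = (1129/202, -931/202)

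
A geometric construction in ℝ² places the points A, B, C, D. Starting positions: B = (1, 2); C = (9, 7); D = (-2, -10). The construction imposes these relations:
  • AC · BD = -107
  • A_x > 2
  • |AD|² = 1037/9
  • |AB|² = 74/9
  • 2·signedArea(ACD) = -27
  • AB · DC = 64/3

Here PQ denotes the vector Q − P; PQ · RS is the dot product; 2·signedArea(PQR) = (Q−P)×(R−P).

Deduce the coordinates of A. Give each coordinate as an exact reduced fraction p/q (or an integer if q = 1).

1. A_x = 8/3  [AC · BD = -107 ∩ AB · DC = 64/3]
2. A_y = -1/3  [AC · BD = -107 ∩ AB · DC = 64/3]
   → A = (8/3, -1/3)

A = (8/3, -1/3)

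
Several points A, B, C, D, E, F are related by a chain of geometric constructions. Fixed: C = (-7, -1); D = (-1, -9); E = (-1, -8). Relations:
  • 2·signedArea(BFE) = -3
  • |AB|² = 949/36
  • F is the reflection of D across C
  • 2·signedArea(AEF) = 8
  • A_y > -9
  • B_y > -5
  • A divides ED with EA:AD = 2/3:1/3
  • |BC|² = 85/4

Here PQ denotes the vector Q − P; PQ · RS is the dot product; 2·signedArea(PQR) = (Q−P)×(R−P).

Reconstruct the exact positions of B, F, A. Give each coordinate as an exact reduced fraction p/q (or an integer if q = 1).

1. F_x = -13  [F is the reflection of D across C]
2. F_y = 7  [F is the reflection of D across C]
   → F = (-13, 7)
3. A_x = -1  [A divides ED with EA:AD = 2/3:1/3]
4. A_y = -26/3  [A divides ED with EA:AD = 2/3:1/3]
   → A = (-1, -26/3)
5. B_x = -4  [line 15·x + 12·y + 114 = 0 ∩ |AB|² = 949/36]
6. B_y = -9/2  [line 15·x + 12·y + 114 = 0 ∩ |AB|² = 949/36]
   → B = (-4, -9/2)

A = (-1, -26/3)
B = (-4, -9/2)
F = (-13, 7)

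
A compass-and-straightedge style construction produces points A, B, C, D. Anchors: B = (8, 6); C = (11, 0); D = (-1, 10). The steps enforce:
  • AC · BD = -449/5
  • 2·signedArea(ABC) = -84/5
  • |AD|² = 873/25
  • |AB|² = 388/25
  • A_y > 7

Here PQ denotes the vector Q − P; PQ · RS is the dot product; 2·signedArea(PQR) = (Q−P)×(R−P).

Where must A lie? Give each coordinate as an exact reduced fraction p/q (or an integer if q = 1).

A = (22/5, 38/5)

1. A_x = 22/5  [2·signedArea(ABC) = -84/5 ∩ AC · BD = -449/5]
2. A_y = 38/5  [2·signedArea(ABC) = -84/5 ∩ AC · BD = -449/5]
   → A = (22/5, 38/5)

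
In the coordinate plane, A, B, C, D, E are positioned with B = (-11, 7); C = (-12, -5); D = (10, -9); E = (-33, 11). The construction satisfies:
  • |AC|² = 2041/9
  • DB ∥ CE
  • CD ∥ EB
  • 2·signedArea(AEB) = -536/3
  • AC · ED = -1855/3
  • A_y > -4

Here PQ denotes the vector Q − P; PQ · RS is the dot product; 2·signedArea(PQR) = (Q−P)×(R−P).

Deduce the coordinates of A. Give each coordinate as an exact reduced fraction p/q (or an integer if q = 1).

A = (3, -11/3)

1. A_x = 3  [2·signedArea(AEB) = -536/3 ∩ AC · ED = -1855/3]
2. A_y = -11/3  [2·signedArea(AEB) = -536/3 ∩ AC · ED = -1855/3]
   → A = (3, -11/3)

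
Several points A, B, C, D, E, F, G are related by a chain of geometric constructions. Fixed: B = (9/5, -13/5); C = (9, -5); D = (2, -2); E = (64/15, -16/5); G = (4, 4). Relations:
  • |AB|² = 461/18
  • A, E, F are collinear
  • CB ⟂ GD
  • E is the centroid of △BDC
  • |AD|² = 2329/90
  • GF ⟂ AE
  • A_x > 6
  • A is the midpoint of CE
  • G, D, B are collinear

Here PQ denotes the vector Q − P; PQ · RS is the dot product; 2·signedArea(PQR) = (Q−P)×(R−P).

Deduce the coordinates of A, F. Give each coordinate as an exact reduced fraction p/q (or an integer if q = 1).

A = (199/30, -41/10)
F = (4736/2885, -6352/2885)

1. A_x = 199/30  [A is the midpoint of CE]
2. A_y = -41/10  [A is the midpoint of CE]
   → A = (199/30, -41/10)
3. F_x = 4736/2885  [A, E, F are collinear ∩ GF ⟂ AE]
4. F_y = -6352/2885  [A, E, F are collinear ∩ GF ⟂ AE]
   → F = (4736/2885, -6352/2885)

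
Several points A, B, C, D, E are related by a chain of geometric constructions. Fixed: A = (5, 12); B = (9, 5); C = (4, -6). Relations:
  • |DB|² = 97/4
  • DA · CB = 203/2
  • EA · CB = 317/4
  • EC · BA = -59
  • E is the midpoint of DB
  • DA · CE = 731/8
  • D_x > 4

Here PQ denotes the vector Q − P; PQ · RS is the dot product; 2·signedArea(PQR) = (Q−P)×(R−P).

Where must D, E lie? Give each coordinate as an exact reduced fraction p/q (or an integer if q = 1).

D = (9/2, 3)
E = (27/4, 4)

1. E_x = 27/4  [EA · CB = 317/4 ∩ EC · BA = -59]
2. E_y = 4  [EA · CB = 317/4 ∩ EC · BA = -59]
   → E = (27/4, 4)
3. D_x = 9/2  [DA · CE = 731/8 ∩ E is the midpoint of DB]
4. D_y = 3  [DA · CE = 731/8 ∩ E is the midpoint of DB]
   → D = (9/2, 3)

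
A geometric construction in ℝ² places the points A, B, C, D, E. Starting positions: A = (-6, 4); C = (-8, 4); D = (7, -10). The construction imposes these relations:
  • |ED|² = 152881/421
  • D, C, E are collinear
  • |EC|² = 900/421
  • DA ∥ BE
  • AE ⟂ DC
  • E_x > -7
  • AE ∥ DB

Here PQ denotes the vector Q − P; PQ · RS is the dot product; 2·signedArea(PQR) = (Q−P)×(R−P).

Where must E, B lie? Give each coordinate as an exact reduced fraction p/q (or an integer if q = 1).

B = (2555/421, -4630/421)
E = (-2918/421, 1264/421)

1. E_x = -2918/421  [D, C, E are collinear ∩ AE ⟂ DC]
2. E_y = 1264/421  [D, C, E are collinear ∩ AE ⟂ DC]
   → E = (-2918/421, 1264/421)
3. B_x = 2555/421  [DA ∥ BE ∩ AE ∥ DB]
4. B_y = -4630/421  [DA ∥ BE ∩ AE ∥ DB]
   → B = (2555/421, -4630/421)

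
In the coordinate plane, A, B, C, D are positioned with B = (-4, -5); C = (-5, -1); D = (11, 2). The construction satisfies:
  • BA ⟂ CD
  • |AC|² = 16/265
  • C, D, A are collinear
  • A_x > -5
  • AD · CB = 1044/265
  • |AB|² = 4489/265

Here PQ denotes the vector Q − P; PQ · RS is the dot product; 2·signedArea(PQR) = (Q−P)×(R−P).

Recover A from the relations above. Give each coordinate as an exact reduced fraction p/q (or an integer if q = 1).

A = (-1261/265, -253/265)

1. A_x = -1261/265  [C, D, A are collinear ∩ BA ⟂ CD]
2. A_y = -253/265  [C, D, A are collinear ∩ BA ⟂ CD]
   → A = (-1261/265, -253/265)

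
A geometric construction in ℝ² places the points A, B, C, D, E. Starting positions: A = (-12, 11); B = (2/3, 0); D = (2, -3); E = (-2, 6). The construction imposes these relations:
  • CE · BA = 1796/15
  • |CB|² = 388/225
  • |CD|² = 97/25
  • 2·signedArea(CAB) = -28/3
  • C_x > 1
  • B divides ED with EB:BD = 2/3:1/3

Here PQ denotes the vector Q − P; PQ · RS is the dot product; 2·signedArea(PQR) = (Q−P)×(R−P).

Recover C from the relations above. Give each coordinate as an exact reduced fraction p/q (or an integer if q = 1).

1. C_x = 6/5  [2·signedArea(CAB) = -28/3 ∩ CE · BA = 1796/15]
2. C_y = -6/5  [2·signedArea(CAB) = -28/3 ∩ CE · BA = 1796/15]
   → C = (6/5, -6/5)

C = (6/5, -6/5)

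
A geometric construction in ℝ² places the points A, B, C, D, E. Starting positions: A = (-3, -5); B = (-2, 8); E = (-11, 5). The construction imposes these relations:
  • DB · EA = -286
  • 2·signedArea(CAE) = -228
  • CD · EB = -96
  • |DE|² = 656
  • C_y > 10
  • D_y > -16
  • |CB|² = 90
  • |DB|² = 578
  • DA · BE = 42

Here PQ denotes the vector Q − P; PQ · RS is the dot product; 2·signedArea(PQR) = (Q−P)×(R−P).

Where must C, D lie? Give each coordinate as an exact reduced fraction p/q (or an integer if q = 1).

1. D_x = 5  [DB · EA = -286 ∩ DA · BE = 42]
2. D_y = -15  [DB · EA = -286 ∩ DA · BE = 42]
   → D = (5, -15)
3. C_x = 7  [2·signedArea(CAE) = -228 ∩ CD · EB = -96]
4. C_y = 11  [2·signedArea(CAE) = -228 ∩ CD · EB = -96]
   → C = (7, 11)

C = (7, 11)
D = (5, -15)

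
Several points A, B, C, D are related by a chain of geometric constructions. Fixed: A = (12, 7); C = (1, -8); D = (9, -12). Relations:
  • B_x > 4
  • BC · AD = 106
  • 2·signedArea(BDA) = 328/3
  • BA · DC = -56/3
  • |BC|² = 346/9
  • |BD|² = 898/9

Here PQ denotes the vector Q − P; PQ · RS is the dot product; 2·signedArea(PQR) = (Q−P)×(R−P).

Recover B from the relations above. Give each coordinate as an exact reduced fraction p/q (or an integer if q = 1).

1. B_x = 14/3  [BC · AD = 106 ∩ 2·signedArea(BDA) = 328/3]
2. B_y = -3  [BC · AD = 106 ∩ 2·signedArea(BDA) = 328/3]
   → B = (14/3, -3)

B = (14/3, -3)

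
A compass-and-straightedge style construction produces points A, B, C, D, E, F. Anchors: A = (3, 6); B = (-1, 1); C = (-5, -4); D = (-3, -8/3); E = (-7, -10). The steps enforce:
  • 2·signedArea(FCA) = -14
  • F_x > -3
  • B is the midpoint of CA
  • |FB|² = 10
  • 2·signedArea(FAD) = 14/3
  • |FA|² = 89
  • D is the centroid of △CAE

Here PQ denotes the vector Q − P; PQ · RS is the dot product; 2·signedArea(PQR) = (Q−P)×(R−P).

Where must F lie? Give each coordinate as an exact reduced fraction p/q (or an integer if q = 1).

F = (-2, -2)

1. F_x = -2  [2·signedArea(FAD) = 14/3 ∩ 2·signedArea(FCA) = -14]
2. F_y = -2  [2·signedArea(FAD) = 14/3 ∩ 2·signedArea(FCA) = -14]
   → F = (-2, -2)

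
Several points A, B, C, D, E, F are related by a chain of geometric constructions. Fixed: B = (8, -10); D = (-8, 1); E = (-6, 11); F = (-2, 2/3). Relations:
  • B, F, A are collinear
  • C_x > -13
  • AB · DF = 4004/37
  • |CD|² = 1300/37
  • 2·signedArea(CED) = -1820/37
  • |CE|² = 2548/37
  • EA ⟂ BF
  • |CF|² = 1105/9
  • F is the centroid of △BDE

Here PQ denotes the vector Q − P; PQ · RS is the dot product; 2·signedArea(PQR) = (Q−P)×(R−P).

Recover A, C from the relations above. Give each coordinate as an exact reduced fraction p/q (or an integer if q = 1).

1. A_x = -334/37  [B, F, A are collinear ∩ EA ⟂ BF]
2. A_y = 302/37  [B, F, A are collinear ∩ EA ⟂ BF]
   → A = (-334/37, 302/37)
3. C_x = -446/37  [line 10·x + -2·y + 4854/37 = 0 ∩ |CF|² = 1105/9]
4. C_y = 197/37  [line 10·x + -2·y + 4854/37 = 0 ∩ |CF|² = 1105/9]
   → C = (-446/37, 197/37)

A = (-334/37, 302/37)
C = (-446/37, 197/37)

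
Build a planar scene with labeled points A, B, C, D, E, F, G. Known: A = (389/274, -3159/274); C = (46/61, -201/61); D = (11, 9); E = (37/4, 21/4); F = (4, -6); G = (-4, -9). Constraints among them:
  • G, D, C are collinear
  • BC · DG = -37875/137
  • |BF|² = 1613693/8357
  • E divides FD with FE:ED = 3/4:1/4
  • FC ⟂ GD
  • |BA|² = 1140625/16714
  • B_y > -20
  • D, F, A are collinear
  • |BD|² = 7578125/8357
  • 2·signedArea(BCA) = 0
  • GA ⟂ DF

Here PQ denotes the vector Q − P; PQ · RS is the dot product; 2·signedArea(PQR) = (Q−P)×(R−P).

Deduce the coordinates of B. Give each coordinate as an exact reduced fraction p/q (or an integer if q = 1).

B = (17427/8357, -165162/8357)

1. B_x = 17427/8357  [2·signedArea(BCA) = 0 ∩ BC · DG = -37875/137]
2. B_y = -165162/8357  [2·signedArea(BCA) = 0 ∩ BC · DG = -37875/137]
   → B = (17427/8357, -165162/8357)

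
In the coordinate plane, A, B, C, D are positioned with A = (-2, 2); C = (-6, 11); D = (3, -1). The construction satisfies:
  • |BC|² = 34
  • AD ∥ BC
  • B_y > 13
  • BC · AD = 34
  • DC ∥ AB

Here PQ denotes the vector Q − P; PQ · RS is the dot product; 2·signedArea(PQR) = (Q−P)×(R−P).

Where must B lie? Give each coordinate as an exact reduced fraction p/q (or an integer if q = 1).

1. B_x = -11  [AD ∥ BC ∩ DC ∥ AB]
2. B_y = 14  [AD ∥ BC ∩ DC ∥ AB]
   → B = (-11, 14)

B = (-11, 14)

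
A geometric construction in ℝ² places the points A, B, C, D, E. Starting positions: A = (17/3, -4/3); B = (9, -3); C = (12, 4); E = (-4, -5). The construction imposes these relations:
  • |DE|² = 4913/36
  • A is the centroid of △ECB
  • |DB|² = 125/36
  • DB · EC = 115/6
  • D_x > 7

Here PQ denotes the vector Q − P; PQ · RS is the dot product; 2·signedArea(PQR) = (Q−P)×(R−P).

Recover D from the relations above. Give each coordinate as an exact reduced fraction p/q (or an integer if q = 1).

1. D_x = 22/3  [line -16·x + -9·y + 587/6 = 0 ∩ |DE|² = 4913/36]
2. D_y = -13/6  [line -16·x + -9·y + 587/6 = 0 ∩ |DE|² = 4913/36]
   → D = (22/3, -13/6)

D = (22/3, -13/6)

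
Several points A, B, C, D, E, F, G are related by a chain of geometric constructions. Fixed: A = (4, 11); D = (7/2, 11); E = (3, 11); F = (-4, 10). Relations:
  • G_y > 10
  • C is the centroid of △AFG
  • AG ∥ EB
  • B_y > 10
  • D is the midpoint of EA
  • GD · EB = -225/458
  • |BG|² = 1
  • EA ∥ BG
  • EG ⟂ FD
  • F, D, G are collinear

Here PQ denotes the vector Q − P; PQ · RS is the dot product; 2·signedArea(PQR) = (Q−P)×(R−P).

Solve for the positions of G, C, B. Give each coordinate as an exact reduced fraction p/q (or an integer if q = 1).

1. G_x = 689/229  [F, D, G are collinear ∩ EG ⟂ FD]
2. G_y = 2504/229  [F, D, G are collinear ∩ EG ⟂ FD]
   → G = (689/229, 2504/229)
3. C_x = 689/687  [C is the centroid of △AFG]
4. C_y = 7313/687  [C is the centroid of △AFG]
   → C = (689/687, 7313/687)
5. B_x = 460/229  [EA ∥ BG ∩ AG ∥ EB]
6. B_y = 2504/229  [EA ∥ BG ∩ AG ∥ EB]
   → B = (460/229, 2504/229)

B = (460/229, 2504/229)
C = (689/687, 7313/687)
G = (689/229, 2504/229)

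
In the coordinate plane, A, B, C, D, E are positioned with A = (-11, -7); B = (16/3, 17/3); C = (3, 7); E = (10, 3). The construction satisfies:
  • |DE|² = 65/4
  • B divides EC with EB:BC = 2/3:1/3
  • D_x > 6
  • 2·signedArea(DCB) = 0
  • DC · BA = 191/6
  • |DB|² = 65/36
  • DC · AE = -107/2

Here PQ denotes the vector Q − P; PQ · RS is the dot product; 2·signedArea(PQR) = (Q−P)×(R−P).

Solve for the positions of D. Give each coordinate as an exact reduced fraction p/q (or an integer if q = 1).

1. D_x = 13/2  [2·signedArea(DCB) = 0 ∩ DC · AE = -107/2]
2. D_y = 5  [2·signedArea(DCB) = 0 ∩ DC · AE = -107/2]
   → D = (13/2, 5)

D = (13/2, 5)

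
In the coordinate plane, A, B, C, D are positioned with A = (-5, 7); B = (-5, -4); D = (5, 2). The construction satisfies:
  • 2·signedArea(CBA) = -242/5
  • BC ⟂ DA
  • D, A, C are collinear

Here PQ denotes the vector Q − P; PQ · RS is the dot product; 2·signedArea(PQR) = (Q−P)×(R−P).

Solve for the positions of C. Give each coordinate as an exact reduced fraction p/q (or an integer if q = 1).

1. C_x = -3/5  [D, A, C are collinear ∩ BC ⟂ DA]
2. C_y = 24/5  [D, A, C are collinear ∩ BC ⟂ DA]
   → C = (-3/5, 24/5)

C = (-3/5, 24/5)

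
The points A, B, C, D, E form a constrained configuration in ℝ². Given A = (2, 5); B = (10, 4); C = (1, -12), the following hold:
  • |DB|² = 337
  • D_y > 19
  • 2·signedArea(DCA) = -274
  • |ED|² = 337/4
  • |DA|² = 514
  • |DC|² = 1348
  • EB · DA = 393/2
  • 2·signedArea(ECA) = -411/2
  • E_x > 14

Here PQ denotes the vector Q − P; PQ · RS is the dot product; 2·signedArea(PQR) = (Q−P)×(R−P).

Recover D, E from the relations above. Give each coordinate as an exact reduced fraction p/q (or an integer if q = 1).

D = (19, 20)
E = (29/2, 12)

1. D_x = 19  [line -17·x + 1·y + 303 = 0 ∩ |DB|² = 337]
2. D_y = 20  [line -17·x + 1·y + 303 = 0 ∩ |DB|² = 337]
   → D = (19, 20)
3. E_x = 29/2  [EB · DA = 393/2 ∩ 2·signedArea(ECA) = -411/2]
4. E_y = 12  [EB · DA = 393/2 ∩ 2·signedArea(ECA) = -411/2]
   → E = (29/2, 12)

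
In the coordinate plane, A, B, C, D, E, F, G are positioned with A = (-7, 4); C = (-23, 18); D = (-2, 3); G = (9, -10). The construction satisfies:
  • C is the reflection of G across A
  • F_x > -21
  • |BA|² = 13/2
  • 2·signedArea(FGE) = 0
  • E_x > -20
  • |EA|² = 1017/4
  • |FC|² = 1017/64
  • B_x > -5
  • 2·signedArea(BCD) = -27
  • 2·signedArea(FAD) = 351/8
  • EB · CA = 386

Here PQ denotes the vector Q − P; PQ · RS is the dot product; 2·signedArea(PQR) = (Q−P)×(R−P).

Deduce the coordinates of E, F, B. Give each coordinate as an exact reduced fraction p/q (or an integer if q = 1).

1. F_x = -20  [line 1·x + 5·y + -455/8 = 0 ∩ |FC|² = 1017/64]
2. F_y = 123/8  [line 1·x + 5·y + -455/8 = 0 ∩ |FC|² = 1017/64]
   → F = (-20, 123/8)
3. B_x = -9/2  [line 15·x + 21·y + -6 = 0 ∩ |BA|² = 13/2]
4. B_y = 7/2  [line 15·x + 21·y + -6 = 0 ∩ |BA|² = 13/2]
   → B = (-9/2, 7/2)
5. E_x = -19  [EB · CA = 386 ∩ 2·signedArea(FGE) = 0]
6. E_y = 29/2  [EB · CA = 386 ∩ 2·signedArea(FGE) = 0]
   → E = (-19, 29/2)

B = (-9/2, 7/2)
E = (-19, 29/2)
F = (-20, 123/8)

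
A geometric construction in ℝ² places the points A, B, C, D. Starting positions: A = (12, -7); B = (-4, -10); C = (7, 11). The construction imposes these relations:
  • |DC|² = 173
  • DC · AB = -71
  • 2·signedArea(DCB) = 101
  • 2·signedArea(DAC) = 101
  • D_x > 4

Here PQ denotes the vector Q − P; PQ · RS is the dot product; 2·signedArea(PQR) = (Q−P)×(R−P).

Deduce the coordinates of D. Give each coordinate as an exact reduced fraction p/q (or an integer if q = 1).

1. D_x = 5  [2·signedArea(DCB) = 101 ∩ 2·signedArea(DAC) = 101]
2. D_y = -2  [2·signedArea(DCB) = 101 ∩ 2·signedArea(DAC) = 101]
   → D = (5, -2)

D = (5, -2)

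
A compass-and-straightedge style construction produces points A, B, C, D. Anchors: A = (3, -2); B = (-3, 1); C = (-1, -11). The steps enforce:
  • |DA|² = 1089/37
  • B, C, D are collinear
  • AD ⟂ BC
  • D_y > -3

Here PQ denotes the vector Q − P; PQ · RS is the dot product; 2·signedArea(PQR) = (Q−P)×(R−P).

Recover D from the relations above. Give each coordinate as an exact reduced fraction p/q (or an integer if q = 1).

D = (-87/37, -107/37)

1. D_x = -87/37  [B, C, D are collinear ∩ AD ⟂ BC]
2. D_y = -107/37  [B, C, D are collinear ∩ AD ⟂ BC]
   → D = (-87/37, -107/37)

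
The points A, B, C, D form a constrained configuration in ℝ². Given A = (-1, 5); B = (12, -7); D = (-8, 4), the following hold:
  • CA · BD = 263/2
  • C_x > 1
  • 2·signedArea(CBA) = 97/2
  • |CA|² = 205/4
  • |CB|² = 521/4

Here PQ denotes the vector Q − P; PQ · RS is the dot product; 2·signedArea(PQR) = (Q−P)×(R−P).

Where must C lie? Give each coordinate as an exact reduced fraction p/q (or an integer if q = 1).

C = (2, -3/2)

1. C_x = 2  [CA · BD = 263/2 ∩ 2·signedArea(CBA) = 97/2]
2. C_y = -3/2  [CA · BD = 263/2 ∩ 2·signedArea(CBA) = 97/2]
   → C = (2, -3/2)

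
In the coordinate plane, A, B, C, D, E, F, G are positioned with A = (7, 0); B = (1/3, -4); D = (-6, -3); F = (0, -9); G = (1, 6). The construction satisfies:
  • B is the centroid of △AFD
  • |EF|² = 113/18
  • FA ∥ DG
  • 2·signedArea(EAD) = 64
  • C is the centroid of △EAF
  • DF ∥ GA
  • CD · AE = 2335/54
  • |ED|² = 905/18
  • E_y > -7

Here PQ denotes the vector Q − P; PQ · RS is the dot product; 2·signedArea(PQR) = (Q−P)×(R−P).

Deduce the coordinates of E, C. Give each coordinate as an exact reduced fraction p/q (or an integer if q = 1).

1. E_x = 1/6  [line 3·x + -13·y + -85 = 0 ∩ |ED|² = 905/18]
2. E_y = -13/2  [line 3·x + -13·y + -85 = 0 ∩ |ED|² = 905/18]
   → E = (1/6, -13/2)
3. C_x = 43/18  [C is the centroid of △EAF]
4. C_y = -31/6  [C is the centroid of △EAF]
   → C = (43/18, -31/6)

C = (43/18, -31/6)
E = (1/6, -13/2)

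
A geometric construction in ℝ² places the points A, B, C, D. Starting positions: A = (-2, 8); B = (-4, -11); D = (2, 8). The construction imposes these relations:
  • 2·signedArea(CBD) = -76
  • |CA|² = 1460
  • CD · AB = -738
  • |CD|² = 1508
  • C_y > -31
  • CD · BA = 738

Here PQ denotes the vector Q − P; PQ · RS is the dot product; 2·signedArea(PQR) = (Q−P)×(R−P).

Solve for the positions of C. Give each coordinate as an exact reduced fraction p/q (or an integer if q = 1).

1. C_x = -6  [2·signedArea(CBD) = -76 ∩ CD · AB = -738]
2. C_y = -30  [2·signedArea(CBD) = -76 ∩ CD · AB = -738]
   → C = (-6, -30)

C = (-6, -30)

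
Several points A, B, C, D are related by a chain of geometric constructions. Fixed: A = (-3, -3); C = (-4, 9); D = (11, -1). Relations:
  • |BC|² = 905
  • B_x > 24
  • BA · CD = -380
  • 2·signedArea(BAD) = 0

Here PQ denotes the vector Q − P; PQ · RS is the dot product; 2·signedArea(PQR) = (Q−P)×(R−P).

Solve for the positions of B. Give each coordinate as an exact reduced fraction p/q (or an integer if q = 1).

B = (25, 1)

1. B_x = 25  [2·signedArea(BAD) = 0 ∩ BA · CD = -380]
2. B_y = 1  [2·signedArea(BAD) = 0 ∩ BA · CD = -380]
   → B = (25, 1)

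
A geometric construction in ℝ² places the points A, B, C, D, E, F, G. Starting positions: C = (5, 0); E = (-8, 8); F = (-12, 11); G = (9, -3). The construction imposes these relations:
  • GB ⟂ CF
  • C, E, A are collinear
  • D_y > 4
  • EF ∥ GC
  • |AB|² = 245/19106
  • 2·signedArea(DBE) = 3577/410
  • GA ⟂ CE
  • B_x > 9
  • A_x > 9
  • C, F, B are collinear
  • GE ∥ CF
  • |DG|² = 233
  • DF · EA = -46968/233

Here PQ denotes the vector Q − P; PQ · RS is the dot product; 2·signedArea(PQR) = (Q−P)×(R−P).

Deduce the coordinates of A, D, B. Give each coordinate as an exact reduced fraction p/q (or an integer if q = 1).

1. A_x = 2153/233  [C, E, A are collinear ∩ GA ⟂ CE]
2. A_y = -608/233  [C, E, A are collinear ∩ GA ⟂ CE]
   → A = (2153/233, -608/233)
3. D_x = -4  [line -4017/233·x + 2472/233·y + -28428/233 = 0 ∩ |DG|² = 233]
4. D_y = 5  [line -4017/233·x + 2472/233·y + -28428/233 = 0 ∩ |DG|² = 233]
   → D = (-4, 5)
5. B_x = 3767/410  [2·signedArea(DBE) = 3577/410 ∩ C, F, B are collinear]
6. B_y = -1111/410  [2·signedArea(DBE) = 3577/410 ∩ C, F, B are collinear]
   → B = (3767/410, -1111/410)

A = (2153/233, -608/233)
B = (3767/410, -1111/410)
D = (-4, 5)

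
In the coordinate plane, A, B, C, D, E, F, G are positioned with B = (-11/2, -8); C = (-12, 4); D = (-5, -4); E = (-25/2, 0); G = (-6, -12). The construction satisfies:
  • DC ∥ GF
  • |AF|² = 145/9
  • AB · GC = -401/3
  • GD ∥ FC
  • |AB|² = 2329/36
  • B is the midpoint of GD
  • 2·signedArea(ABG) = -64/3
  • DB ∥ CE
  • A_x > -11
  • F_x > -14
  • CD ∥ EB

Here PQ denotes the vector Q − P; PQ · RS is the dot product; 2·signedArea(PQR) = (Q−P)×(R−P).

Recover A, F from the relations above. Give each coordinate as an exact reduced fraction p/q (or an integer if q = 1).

1. A_x = -10  [2·signedArea(ABG) = -64/3 ∩ AB · GC = -401/3]
2. A_y = -4/3  [2·signedArea(ABG) = -64/3 ∩ AB · GC = -401/3]
   → A = (-10, -4/3)
3. F_x = -13  [GD ∥ FC ∩ DC ∥ GF]
4. F_y = -4  [GD ∥ FC ∩ DC ∥ GF]
   → F = (-13, -4)

A = (-10, -4/3)
F = (-13, -4)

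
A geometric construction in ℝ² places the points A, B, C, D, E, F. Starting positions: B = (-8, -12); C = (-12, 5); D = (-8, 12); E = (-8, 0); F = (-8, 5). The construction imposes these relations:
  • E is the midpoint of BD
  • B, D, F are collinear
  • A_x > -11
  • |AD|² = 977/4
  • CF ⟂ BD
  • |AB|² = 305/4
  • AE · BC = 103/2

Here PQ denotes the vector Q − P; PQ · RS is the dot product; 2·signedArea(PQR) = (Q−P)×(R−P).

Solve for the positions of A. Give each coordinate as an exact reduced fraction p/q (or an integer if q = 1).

A = (-10, -7/2)

1. A_x = -10  [line 4·x + -17·y + -39/2 = 0 ∩ |AB|² = 305/4]
2. A_y = -7/2  [line 4·x + -17·y + -39/2 = 0 ∩ |AB|² = 305/4]
   → A = (-10, -7/2)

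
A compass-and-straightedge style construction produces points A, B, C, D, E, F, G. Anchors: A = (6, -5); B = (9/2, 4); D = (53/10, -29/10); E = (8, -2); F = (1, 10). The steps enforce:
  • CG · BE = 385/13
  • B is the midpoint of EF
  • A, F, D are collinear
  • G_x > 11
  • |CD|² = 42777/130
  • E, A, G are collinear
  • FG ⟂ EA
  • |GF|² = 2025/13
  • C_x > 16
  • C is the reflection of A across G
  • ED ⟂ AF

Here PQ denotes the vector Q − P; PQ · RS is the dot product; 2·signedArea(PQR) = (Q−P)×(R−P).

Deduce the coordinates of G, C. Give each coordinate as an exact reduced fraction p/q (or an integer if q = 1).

1. G_x = 148/13  [E, A, G are collinear ∩ FG ⟂ EA]
2. G_y = 40/13  [E, A, G are collinear ∩ FG ⟂ EA]
   → G = (148/13, 40/13)
3. C_x = 218/13  [C is the reflection of A across G]
4. C_y = 145/13  [C is the reflection of A across G]
   → C = (218/13, 145/13)

C = (218/13, 145/13)
G = (148/13, 40/13)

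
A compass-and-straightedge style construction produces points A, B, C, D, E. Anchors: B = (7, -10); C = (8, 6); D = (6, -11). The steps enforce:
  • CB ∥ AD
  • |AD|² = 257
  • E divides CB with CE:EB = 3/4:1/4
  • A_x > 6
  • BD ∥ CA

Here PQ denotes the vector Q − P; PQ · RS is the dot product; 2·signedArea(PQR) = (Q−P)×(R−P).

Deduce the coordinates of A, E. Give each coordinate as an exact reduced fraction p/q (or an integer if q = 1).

1. A_x = 7  [CB ∥ AD ∩ BD ∥ CA]
2. A_y = 5  [CB ∥ AD ∩ BD ∥ CA]
   → A = (7, 5)
3. E_x = 29/4  [E divides CB with CE:EB = 3/4:1/4]
4. E_y = -6  [E divides CB with CE:EB = 3/4:1/4]
   → E = (29/4, -6)

A = (7, 5)
E = (29/4, -6)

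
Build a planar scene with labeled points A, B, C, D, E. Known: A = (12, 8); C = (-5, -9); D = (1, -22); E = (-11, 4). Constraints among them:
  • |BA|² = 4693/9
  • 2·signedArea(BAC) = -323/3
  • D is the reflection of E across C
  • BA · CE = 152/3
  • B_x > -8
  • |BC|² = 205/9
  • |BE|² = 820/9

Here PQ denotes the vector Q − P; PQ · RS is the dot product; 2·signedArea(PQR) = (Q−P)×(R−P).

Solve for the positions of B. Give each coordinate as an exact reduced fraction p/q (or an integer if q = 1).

1. B_x = -7  [BA · CE = 152/3 ∩ 2·signedArea(BAC) = -323/3]
2. B_y = -14/3  [BA · CE = 152/3 ∩ 2·signedArea(BAC) = -323/3]
   → B = (-7, -14/3)

B = (-7, -14/3)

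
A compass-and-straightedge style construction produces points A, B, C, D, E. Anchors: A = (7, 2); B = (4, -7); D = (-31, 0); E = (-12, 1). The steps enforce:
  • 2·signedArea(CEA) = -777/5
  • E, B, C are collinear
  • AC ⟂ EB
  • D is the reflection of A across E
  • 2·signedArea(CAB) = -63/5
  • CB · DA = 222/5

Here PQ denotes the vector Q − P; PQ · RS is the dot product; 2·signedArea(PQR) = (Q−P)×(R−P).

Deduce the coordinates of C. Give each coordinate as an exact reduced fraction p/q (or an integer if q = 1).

1. C_x = 14/5  [E, B, C are collinear ∩ AC ⟂ EB]
2. C_y = -32/5  [E, B, C are collinear ∩ AC ⟂ EB]
   → C = (14/5, -32/5)

C = (14/5, -32/5)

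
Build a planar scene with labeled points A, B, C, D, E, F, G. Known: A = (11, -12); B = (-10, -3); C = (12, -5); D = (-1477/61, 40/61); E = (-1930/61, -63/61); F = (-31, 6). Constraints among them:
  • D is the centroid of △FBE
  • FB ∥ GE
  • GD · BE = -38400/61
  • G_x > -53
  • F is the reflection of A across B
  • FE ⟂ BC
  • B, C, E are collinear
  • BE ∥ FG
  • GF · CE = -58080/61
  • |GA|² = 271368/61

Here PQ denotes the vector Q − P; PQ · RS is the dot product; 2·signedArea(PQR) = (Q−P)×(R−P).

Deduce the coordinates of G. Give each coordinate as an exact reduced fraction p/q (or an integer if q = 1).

1. G_x = -3211/61  [FB ∥ GE ∩ BE ∥ FG]
2. G_y = 486/61  [FB ∥ GE ∩ BE ∥ FG]
   → G = (-3211/61, 486/61)

G = (-3211/61, 486/61)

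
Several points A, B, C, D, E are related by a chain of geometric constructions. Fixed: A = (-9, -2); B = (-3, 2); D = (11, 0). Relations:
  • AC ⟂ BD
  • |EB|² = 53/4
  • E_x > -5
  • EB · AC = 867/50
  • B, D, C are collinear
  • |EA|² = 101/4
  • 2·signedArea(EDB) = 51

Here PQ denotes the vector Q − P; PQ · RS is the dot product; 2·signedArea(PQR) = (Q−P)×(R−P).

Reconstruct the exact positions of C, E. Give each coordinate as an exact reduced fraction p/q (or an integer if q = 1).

1. C_x = -208/25  [B, D, C are collinear ∩ AC ⟂ BD]
2. C_y = 69/25  [B, D, C are collinear ∩ AC ⟂ BD]
   → C = (-208/25, 69/25)
3. E_x = -4  [line -2·x + -14·y + -29 = 0 ∩ |EA|² = 101/4]
4. E_y = -3/2  [line -2·x + -14·y + -29 = 0 ∩ |EA|² = 101/4]
   → E = (-4, -3/2)

C = (-208/25, 69/25)
E = (-4, -3/2)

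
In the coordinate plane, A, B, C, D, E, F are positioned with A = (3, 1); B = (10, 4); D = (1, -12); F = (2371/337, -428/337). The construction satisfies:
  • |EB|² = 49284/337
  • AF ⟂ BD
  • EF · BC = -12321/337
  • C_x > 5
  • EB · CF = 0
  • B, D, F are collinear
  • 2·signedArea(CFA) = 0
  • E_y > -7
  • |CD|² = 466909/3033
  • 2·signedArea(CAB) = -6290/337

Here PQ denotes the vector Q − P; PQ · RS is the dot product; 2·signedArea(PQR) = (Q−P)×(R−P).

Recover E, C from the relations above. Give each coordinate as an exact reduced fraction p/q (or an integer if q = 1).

1. C_x = 5753/1011  [2·signedArea(CFA) = 0 ∩ 2·signedArea(CAB) = -6290/337]
2. C_y = -173/337  [2·signedArea(CFA) = 0 ∩ 2·signedArea(CAB) = -6290/337]
   → C = (5753/1011, -173/337)
3. E_x = 1372/337  [EB · CF = 0 ∩ EF · BC = -12321/337]
4. E_y = -2204/337  [EB · CF = 0 ∩ EF · BC = -12321/337]
   → E = (1372/337, -2204/337)

C = (5753/1011, -173/337)
E = (1372/337, -2204/337)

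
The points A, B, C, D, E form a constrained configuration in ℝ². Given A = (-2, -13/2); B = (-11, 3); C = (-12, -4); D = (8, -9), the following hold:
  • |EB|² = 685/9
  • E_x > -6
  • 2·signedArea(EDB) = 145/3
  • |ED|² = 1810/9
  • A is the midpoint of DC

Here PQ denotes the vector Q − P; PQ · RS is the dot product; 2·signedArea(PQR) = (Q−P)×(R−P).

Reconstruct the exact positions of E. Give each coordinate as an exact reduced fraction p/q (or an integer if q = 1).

E = (-5, -10/3)

1. E_x = -5  [line -12·x + -19·y + -370/3 = 0 ∩ |EB|² = 685/9]
2. E_y = -10/3  [line -12·x + -19·y + -370/3 = 0 ∩ |EB|² = 685/9]
   → E = (-5, -10/3)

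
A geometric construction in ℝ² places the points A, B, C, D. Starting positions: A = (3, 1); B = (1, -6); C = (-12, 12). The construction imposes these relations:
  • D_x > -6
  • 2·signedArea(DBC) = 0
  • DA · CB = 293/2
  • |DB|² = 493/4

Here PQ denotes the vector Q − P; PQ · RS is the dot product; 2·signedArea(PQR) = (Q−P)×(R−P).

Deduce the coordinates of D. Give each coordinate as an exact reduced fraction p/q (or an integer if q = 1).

D = (-11/2, 3)

1. D_x = -11/2  [2·signedArea(DBC) = 0 ∩ DA · CB = 293/2]
2. D_y = 3  [2·signedArea(DBC) = 0 ∩ DA · CB = 293/2]
   → D = (-11/2, 3)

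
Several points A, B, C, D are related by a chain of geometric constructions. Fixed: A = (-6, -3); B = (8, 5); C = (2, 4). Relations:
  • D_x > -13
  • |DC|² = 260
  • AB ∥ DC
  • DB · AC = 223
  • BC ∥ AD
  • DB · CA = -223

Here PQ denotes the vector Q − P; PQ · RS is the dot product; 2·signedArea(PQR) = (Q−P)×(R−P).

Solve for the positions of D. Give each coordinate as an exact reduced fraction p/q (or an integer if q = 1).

D = (-12, -4)

1. D_x = -12  [AB ∥ DC ∩ BC ∥ AD]
2. D_y = -4  [AB ∥ DC ∩ BC ∥ AD]
   → D = (-12, -4)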